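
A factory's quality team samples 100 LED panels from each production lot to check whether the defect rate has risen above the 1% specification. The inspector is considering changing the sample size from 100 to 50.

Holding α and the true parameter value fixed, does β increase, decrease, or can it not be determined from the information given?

A smaller sample increases the standard error, so the sampling distributions under H₀ and Ha overlap more.

It increases.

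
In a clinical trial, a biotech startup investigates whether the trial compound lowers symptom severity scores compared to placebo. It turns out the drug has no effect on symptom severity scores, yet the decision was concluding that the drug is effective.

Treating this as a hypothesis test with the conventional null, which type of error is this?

Type I error

The null hypothesis here is that the drug has no effect on symptom severity scores.
'Concluding that the drug is effective' corresponds to rejecting H₀.
H₀ was rejected but H₀ is true — a Type I error (false positive).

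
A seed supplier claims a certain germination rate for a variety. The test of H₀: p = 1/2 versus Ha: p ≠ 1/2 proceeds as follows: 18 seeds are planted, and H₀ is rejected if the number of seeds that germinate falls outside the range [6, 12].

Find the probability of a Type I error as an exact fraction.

1577/16384

α = P(X ≤ 5 or X ≥ 13 | p = 1/2), X ~ Binomial(18, 1/2).
By symmetry, α = 2·P(X ≤ 5) = 2·(1 + 18 + 153 + 816 + 3060 + 8568)/262144 = 25232/262144 = 1577/16384.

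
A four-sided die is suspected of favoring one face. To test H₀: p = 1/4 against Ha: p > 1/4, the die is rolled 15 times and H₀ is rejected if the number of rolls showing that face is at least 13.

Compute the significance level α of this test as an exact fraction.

Under H₀, S ~ Binomial(15, 1/4), and α = P(S ≥ 13).
Adding the binomial terms for j = 13 through 15 with p = 1/4 yields 991/1073741824.

991/1073741824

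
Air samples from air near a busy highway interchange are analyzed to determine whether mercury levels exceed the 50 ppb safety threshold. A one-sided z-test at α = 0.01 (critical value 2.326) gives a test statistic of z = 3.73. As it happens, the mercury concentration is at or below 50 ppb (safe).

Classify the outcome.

Type I error

The conventional null hypothesis is that the mercury concentration is at or below 50 ppb (safe).
Since z = 3.73 > z* = 2.326, H₀ is rejected.
H₀ is true (actually the mercury concentration is at or below 50 ppb (safe)).
Rejecting a true H₀ is a Type I error.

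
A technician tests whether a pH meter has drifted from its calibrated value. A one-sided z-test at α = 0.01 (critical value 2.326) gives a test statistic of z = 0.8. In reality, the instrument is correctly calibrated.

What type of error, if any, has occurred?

The conventional null hypothesis is that the instrument is correctly calibrated.
Since z = 0.8 ≤ z* = 2.326, H₀ is not rejected.
H₀ is true (actually the instrument is correctly calibrated).
The decision matches the true state — no error.

Neither — the decision is correct.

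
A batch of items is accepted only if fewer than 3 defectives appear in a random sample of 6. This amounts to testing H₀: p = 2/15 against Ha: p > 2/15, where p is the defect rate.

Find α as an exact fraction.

78928/2278125

Under H₀, S ~ Binomial(6, 2/15); the Type I error rate is P(S ≥ 3).
α = 1 − P(S ≤ 2) = 1 − 2199197/2278125 = 78928/2278125.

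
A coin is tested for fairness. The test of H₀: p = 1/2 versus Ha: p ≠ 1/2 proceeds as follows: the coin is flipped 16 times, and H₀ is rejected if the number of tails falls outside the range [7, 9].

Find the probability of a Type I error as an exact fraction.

Under H₀, K ~ Binomial(16, 1/2); α is the probability of landing in either tail, P(K ≤ 6) + P(K ≥ 10).
By symmetry, α = 2·P(K ≤ 6) = 2·(1 + 16 + 120 + 560 + 1820 + 4368 + 8008)/65536 = 29786/65536 = 14893/32768.

14893/32768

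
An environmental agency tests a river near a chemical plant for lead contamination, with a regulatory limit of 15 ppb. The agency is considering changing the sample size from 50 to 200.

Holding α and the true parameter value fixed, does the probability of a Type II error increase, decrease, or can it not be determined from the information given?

It decreases.

More data shrinks sampling variability; the test statistic under Ha concentrates further from the null value, making rejection more likely.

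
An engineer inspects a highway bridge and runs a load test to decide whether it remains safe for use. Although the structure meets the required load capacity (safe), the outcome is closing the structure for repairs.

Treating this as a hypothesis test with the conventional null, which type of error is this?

Type I error

The null hypothesis here is that the structure meets the required load capacity (safe).
'Closing the structure for repairs' corresponds to rejecting H₀.
H₀ was rejected but H₀ is true — a Type I error (false positive).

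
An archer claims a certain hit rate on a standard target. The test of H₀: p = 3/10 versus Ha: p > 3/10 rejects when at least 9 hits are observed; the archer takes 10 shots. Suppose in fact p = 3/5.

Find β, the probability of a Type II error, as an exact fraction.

9312916/9765625

β = P(fail to reject H₀ | Ha true) = P(Y ≤ 8 | p = 3/5), Y ~ Binomial(10, 3/5).
Equivalently, β = 1 − P(Y ≥ 9) = 9312916/9765625.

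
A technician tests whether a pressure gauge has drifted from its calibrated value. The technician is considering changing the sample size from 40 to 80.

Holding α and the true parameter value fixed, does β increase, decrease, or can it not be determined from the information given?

It decreases.

A larger sample reduces the standard error, pulling the sampling distribution under Ha further from the non-rejection region.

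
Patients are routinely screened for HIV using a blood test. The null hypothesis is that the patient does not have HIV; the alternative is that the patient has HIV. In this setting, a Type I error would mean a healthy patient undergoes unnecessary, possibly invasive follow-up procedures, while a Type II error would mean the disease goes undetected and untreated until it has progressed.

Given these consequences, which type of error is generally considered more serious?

The Type II consequence (the disease goes undetected and untreated until it has progressed) is more severe than the Type I consequence (a healthy patient undergoes unnecessary, possibly invasive follow-up procedures).

Type II error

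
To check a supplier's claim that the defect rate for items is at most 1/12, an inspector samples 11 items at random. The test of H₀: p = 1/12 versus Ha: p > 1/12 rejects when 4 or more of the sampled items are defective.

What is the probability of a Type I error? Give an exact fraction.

305362129/30958682112

α = P(reject H₀ | H₀ true) = P(X ≥ 4 | p = 1/12), X ~ Binomial(11, 1/12).
Computing the lower-tail complement: 1 − 30653319983/30958682112 = 305362129/30958682112.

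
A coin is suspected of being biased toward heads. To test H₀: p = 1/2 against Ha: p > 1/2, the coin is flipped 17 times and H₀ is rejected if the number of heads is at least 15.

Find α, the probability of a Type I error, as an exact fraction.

77/65536

The Type I error probability is α = P(X ≥ 15) computed under H₀, where X ~ Binomial(17, 1/2).
That's C(17,15) + C(17,16) + C(17,17) over 2^17, i.e. (136 + 17 + 1)/131072 = 154/131072 = 77/65536.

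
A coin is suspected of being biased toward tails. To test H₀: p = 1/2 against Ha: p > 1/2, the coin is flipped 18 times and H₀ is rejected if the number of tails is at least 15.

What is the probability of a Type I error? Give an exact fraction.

247/65536

The Type I error probability is α = P(Y ≥ 15) computed under H₀, where Y ~ Binomial(18, 1/2).
Summing the upper tail: (816 + 153 + 18 + 1) / 2^18 = 988/262144 = 247/65536.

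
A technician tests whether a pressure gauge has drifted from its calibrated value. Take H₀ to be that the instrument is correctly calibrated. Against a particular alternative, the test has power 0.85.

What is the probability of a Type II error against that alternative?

Power = 1 − β, so β = 1 − 0.85 = 0.15.

0.15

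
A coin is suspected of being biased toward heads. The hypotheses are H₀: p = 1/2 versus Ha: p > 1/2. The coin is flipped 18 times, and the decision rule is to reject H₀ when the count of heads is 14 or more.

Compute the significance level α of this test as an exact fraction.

253/16384

Under H₀, S ~ Binomial(18, 1/2), and α = P(S ≥ 14).
P(S ≥ 14) = [C(18,14) + C(18,15) + C(18,16) + C(18,17) + C(18,18)] / 2^18 = (3060 + 816 + 153 + 18 + 1) / 262144 = 4048/262144 = 253/16384.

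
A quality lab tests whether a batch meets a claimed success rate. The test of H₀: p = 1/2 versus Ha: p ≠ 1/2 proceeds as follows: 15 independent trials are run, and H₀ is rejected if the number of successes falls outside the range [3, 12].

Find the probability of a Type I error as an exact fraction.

121/16384

Under H₀, S ~ Binomial(15, 1/2); α is the probability of landing in either tail, P(S ≤ 2) + P(S ≥ 13).
By symmetry, α = 2·P(S ≤ 2) = 2·(1 + 15 + 105)/32768 = 242/32768 = 121/16384.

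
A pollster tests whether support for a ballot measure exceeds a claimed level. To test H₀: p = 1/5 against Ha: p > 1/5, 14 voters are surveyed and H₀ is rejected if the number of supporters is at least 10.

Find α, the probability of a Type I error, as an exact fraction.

The Type I error probability is α = P(Y ≥ 10) computed under H₀, where Y ~ Binomial(14, 1/5).
Summing C(14,j)(1/5)^j(4/5)^{14−j} for j = 10,…,14 gives 56213/1220703125.

56213/1220703125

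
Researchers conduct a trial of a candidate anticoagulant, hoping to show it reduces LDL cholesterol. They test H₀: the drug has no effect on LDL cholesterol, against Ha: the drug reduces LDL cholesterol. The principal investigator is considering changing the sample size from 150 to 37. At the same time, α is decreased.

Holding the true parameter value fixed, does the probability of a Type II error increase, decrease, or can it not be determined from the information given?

Reducing n widens both sampling distributions, so the test has less ability to distinguish Ha from H₀. A smaller α moves the rejection region further into the tail. With the alternative true, more outcomes now fall outside the rejection region, so failing to reject becomes more likely. Both changes push β in the same direction.

It increases.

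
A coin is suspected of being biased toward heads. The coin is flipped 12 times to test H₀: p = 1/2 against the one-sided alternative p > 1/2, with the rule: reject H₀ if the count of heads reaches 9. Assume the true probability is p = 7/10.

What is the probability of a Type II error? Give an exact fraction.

A Type II error is failing to reject when Ha holds: with p = 7/10, β = P(Y ≤ 8).
Equivalently, β = 1 − P(Y ≥ 9) = 101496845313/200000000000.

101496845313/200000000000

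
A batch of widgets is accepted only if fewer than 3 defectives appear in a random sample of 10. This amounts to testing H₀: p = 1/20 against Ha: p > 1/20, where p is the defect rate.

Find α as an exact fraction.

29449106891/2560000000000

Under H₀, S ~ Binomial(10, 1/20); the Type I error rate is P(S ≥ 3).
α = 1 − P(S ≤ 2) = 1 − 2530550893109/2560000000000 = 29449106891/2560000000000.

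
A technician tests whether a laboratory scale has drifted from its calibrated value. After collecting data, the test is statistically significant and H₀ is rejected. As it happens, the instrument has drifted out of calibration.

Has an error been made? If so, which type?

No error (correct decision).

The conventional null hypothesis here is that the instrument is correctly calibrated.
The test rejected a false H₀ — the decision matches the true state.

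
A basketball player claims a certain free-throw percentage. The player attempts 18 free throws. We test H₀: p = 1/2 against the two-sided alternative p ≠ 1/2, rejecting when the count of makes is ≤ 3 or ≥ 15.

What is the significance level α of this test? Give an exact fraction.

247/32768

The significance level is the null-hypothesis probability of the rejection region {≤3} ∪ {≥15}.
The two tails are symmetric, so α = 2·(1 + 18 + 153 + 816)/2^18 = 1976/262144 = 247/32768.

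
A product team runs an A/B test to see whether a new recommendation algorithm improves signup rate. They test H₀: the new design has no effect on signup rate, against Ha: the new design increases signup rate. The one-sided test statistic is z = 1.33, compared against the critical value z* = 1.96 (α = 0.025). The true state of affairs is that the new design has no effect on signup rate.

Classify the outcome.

Since z = 1.33 ≤ z* = 1.96, H₀ is not rejected.
H₀ is true (actually the new design has no effect on signup rate).
The decision matches the true state — no error.

Neither — the decision is correct.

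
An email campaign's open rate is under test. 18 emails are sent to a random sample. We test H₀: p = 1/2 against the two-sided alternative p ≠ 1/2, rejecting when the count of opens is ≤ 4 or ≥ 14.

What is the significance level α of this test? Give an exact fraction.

The significance level is the null-hypothesis probability of the rejection region {≤4} ∪ {≥14}.
By symmetry, α = 2·P(Y ≤ 4) = 2·(1 + 18 + 153 + 816 + 3060)/262144 = 8096/262144 = 253/8192.

253/8192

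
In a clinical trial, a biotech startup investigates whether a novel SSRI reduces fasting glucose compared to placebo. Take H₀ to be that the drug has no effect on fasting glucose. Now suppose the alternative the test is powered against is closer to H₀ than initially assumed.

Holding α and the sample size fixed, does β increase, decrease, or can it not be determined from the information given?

A smaller departure from H₀ means the test statistic under Ha is distributed closer to where it would be under H₀; rejection becomes less likely.

It increases.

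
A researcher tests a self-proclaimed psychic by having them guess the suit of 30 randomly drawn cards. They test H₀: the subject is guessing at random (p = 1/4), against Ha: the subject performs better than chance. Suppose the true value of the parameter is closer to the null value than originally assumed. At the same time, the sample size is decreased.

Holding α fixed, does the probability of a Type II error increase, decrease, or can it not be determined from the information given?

A smaller departure from H₀ means the test statistic under Ha is distributed closer to where it would be under H₀; rejection becomes less likely. Reducing n widens both sampling distributions, so the test has less ability to distinguish Ha from H₀. Both changes push β in the same direction.

It increases.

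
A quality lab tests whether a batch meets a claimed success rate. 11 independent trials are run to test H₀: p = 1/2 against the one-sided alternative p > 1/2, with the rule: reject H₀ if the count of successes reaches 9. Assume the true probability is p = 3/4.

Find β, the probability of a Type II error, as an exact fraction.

A Type II error is failing to reject when Ha holds: with p = 3/4, β = P(K ≤ 8).
Adding the binomial probabilities P(K=0)+…+P(K=8) at p = 3/4 gives 2285053/4194304.

2285053/4194304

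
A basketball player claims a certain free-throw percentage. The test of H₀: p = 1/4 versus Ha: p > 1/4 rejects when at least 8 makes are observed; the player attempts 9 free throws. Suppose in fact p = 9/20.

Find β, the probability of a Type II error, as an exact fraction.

126837738533/128000000000

β = P(fail to reject H₀ | Ha true) = P(Y ≤ 7 | p = 9/20), Y ~ Binomial(9, 9/20).
Summing C(9,j)·(9/20)^j·(11/20)^{9-j} for j = 0..7 gives 126837738533/128000000000.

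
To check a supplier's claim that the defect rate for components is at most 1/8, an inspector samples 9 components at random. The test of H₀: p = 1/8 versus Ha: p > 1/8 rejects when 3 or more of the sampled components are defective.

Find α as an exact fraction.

3083341/33554432

The significance level is the probability, assuming p = 1/8, of seeing 3 or more defectives in 9 draws.
Computing the lower-tail complement: 1 − 30471091/33554432 = 3083341/33554432.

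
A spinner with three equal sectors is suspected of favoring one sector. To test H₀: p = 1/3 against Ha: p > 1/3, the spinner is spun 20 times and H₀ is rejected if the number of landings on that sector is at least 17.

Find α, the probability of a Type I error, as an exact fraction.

3307/1162261467

The Type I error probability is α = P(X ≥ 17) computed under H₀, where X ~ Binomial(20, 1/3).
Summing C(20,j)(1/3)^j(2/3)^{20−j} for j = 17,…,20 gives 3307/1162261467.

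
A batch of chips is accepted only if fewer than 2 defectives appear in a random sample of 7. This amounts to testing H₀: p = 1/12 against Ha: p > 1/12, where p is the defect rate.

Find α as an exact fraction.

219095/1990656

The significance level is the probability, assuming p = 1/12, of seeing 2 or more defectives in 7 draws.
α = 1 − P(K ≤ 1) = 1 − 1771561/1990656 = 219095/1990656.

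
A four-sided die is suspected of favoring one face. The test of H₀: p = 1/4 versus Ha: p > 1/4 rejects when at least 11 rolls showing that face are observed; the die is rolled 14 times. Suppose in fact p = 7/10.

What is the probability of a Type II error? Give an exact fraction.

β = P(fail to reject H₀ | Ha true) = P(K ≤ 10 | p = 7/10), K ~ Binomial(14, 7/10).
Summing C(14,j)·(7/10)^j·(3/10)^{14-j} for j = 0..10 gives 32241628521117/50000000000000.

32241628521117/50000000000000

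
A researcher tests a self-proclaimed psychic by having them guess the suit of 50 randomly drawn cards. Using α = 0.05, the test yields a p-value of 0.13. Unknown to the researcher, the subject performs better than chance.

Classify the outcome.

Type II error

The conventional null hypothesis is that the subject is guessing at random (p = 1/4).
Since p = 0.13 ≥ α = 0.05, H₀ is not rejected.
H₀ is false (actually the subject performs better than chance).
Failing to reject a false H₀ is a Type II error.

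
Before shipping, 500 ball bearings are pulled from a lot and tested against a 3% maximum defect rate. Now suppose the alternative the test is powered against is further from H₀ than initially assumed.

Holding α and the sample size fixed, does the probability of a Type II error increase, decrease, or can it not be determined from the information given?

It decreases.

A bigger departure from H₀ is easier for the test to detect, so it fails to reject less often.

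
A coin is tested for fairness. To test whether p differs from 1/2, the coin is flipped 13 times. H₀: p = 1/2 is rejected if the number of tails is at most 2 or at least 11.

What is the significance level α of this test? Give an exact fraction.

23/1024

Under H₀, Y ~ Binomial(13, 1/2); α is the probability of landing in either tail, P(Y ≤ 2) + P(Y ≥ 11).
Each tail has probability (1 + 13 + 78)/8192; doubling gives α = 184/8192 = 23/1024.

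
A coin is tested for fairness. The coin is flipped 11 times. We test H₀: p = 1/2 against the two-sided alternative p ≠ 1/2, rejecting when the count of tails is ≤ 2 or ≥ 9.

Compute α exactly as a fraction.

67/1024

Under H₀, X ~ Binomial(11, 1/2); α is the probability of landing in either tail, P(X ≤ 2) + P(X ≥ 9).
By symmetry, α = 2·P(X ≤ 2) = 2·(1 + 11 + 55)/2048 = 134/2048 = 67/1024.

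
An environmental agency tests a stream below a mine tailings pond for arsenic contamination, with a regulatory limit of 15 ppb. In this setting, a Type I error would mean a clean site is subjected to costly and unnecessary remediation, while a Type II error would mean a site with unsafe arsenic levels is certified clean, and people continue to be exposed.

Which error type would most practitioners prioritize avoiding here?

The Type II consequence (a site with unsafe arsenic levels is certified clean, and people continue to be exposed) is more severe than the Type I consequence (a clean site is subjected to costly and unnecessary remediation).

Type II error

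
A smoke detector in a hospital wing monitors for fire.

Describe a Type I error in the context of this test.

A Type I error would mean concluding that there is a fire when in fact there is no fire.

With the conventional null hypothesis that there is no fire:
A Type I error is rejecting H₀ when H₀ is true.
Here that means sounding the alarm and evacuating the building when actually there is no fire.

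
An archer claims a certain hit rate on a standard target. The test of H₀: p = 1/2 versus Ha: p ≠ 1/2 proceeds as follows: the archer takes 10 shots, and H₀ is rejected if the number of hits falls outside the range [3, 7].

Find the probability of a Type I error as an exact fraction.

7/64

The significance level is the null-hypothesis probability of the rejection region {≤2} ∪ {≥8}.
The two tails are symmetric, so α = 2·(1 + 10 + 45)/2^10 = 112/1024 = 7/64.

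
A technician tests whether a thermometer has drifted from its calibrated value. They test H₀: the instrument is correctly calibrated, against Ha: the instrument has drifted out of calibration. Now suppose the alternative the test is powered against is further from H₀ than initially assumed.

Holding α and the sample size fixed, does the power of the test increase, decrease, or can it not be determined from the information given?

It increases.

A bigger departure from H₀ is easier for the test to detect, so it fails to reject less often.
Since power = 1 − β and β decreases, power increases.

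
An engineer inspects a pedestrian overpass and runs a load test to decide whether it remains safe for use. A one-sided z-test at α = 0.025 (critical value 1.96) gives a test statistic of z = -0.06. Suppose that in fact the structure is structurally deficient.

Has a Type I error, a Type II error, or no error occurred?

The conventional null hypothesis is that the structure meets the required load capacity (safe).
Since z = -0.06 ≤ z* = 1.96, H₀ is not rejected.
H₀ is false (actually the structure is structurally deficient).
Failing to reject a false H₀ is a Type II error.

Type II error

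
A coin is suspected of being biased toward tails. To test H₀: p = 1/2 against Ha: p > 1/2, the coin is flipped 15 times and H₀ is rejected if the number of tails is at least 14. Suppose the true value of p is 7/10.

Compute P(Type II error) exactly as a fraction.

A Type II error is failing to reject when Ha holds: with p = 7/10, β = P(K ≤ 13).
Summing C(15,j)·(7/10)^j·(3/10)^{15-j} for j = 0..13 gives 241183100052963/250000000000000.

241183100052963/250000000000000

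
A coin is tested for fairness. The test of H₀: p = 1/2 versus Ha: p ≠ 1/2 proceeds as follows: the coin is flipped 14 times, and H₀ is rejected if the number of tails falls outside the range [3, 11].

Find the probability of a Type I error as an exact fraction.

53/4096

α = P(K ≤ 2 or K ≥ 12 | p = 1/2), K ~ Binomial(14, 1/2).
Each tail has probability (1 + 14 + 91)/16384; doubling gives α = 212/16384 = 53/4096.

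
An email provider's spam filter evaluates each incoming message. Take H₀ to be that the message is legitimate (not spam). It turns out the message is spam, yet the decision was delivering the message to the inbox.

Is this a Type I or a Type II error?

'Delivering the message to the inbox' corresponds to failing to reject H₀.
H₀ was not rejected but H₀ is false — a Type II error (false negative).

Type II error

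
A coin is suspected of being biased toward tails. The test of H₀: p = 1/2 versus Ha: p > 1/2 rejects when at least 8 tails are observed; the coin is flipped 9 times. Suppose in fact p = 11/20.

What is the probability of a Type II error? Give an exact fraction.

123069745737/128000000000

A Type II error is failing to reject when Ha holds: with p = 11/20, β = P(X ≤ 7).
Summing C(9,j)·(11/20)^j·(9/20)^{9-j} for j = 0..7 gives 123069745737/128000000000.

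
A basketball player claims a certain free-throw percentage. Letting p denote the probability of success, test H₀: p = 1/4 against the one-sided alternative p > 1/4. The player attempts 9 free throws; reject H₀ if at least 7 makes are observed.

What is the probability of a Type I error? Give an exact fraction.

Under H₀, S ~ Binomial(9, 1/4), and α = P(S ≥ 7).
Summing C(9,j)(1/4)^j(3/4)^{9−j} for j = 7,…,9 gives 11/8192.

11/8192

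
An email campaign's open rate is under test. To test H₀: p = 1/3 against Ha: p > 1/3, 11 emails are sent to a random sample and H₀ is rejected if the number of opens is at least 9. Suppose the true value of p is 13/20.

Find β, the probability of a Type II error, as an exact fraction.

β = P(fail to reject H₀ | Ha true) = P(S ≤ 8 | p = 13/20), S ~ Binomial(11, 13/20).
Adding the binomial probabilities P(S=0)+…+P(S=8) at p = 13/20 gives 32762721984671/40960000000000.

32762721984671/40960000000000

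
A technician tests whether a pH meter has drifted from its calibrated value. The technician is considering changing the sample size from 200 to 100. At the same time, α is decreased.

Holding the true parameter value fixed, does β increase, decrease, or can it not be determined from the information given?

It increases.

A smaller sample increases the standard error, so the sampling distributions under H₀ and Ha overlap more. Tightening α shrinks the rejection region. When Ha holds, fewer sample outcomes clear the stricter threshold, so more fall in the acceptance region. Both changes push β in the same direction.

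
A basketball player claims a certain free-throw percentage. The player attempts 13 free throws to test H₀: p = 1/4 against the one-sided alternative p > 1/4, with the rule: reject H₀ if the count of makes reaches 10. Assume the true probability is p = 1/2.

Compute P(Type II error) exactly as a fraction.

3907/4096

A Type II error is failing to reject when Ha holds: with p = 1/2, β = P(X ≤ 9).
Equivalently, β = 1 − P(X ≥ 10) = 3907/4096.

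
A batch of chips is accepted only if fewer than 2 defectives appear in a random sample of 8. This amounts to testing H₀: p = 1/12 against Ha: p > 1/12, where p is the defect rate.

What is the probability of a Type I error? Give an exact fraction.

α = P(reject H₀ | H₀ true) = P(K ≥ 2 | p = 1/12), K ~ Binomial(8, 1/12).
Computing the lower-tail complement: 1 − 370256249/429981696 = 59725447/429981696.

59725447/429981696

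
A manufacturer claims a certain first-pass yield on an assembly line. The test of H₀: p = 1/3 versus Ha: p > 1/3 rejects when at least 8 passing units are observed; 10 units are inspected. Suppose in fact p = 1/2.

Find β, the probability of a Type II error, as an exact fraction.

A Type II error is failing to reject when Ha holds: with p = 1/2, β = P(K ≤ 7).
Summing C(10,j)·(1/2)^j·(1/2)^{10-j} for j = 0..7 gives 121/128.

121/128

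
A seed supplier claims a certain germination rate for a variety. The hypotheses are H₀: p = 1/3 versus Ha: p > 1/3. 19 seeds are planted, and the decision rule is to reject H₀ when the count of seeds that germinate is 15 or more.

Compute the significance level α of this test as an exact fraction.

Under H₀, X ~ Binomial(19, 1/3), and α = P(X ≥ 15).
Adding the binomial terms for j = 15 through 19 with p = 1/3 yields 23497/387420489.

23497/387420489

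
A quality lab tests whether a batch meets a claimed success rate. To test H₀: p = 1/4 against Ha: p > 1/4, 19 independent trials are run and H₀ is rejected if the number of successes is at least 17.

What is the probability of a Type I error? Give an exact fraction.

1597/274877906944

α = P(reject H₀ | H₀ true) = P(K ≥ 17 | p = 1/4), with K ~ Binomial(19, 1/4).
Summing C(19,j)(1/4)^j(3/4)^{19−j} for j = 17,…,19 gives 1597/274877906944.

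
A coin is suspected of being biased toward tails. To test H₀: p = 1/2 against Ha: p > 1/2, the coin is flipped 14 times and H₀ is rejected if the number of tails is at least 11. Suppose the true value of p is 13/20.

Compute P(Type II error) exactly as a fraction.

638569946045404807/819200000000000000

Under the alternative p = 13/20, S ~ Binomial(14, 13/20); β is the probability the test does not reject, P(S < 11).
Summing C(14,j)·(13/20)^j·(7/20)^{14-j} for j = 0..10 gives 638569946045404807/819200000000000000.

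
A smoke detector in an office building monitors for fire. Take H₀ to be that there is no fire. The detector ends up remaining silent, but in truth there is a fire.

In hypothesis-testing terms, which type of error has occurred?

'Remaining silent' corresponds to failing to reject H₀.
H₀ was not rejected but H₀ is false — a Type II error (false negative).

Type II error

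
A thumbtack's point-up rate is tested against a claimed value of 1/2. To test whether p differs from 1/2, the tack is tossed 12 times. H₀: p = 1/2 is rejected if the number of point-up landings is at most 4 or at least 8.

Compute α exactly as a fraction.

Under H₀, K ~ Binomial(12, 1/2); α is the probability of landing in either tail, P(K ≤ 4) + P(K ≥ 8).
By symmetry, α = 2·P(K ≤ 4) = 2·(1 + 12 + 66 + 220 + 495)/4096 = 1588/4096 = 397/1024.

397/1024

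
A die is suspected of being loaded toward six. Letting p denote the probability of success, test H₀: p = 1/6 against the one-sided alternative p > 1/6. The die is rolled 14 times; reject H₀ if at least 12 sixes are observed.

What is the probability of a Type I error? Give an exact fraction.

α = P(reject H₀ | H₀ true) = P(X ≥ 12 | p = 1/6), with X ~ Binomial(14, 1/6).
Adding the binomial terms for j = 12 through 14 with p = 1/6 yields 391/13060694016.

391/13060694016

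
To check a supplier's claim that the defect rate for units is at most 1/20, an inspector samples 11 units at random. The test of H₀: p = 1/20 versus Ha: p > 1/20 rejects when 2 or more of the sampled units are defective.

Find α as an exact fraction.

The significance level is the probability, assuming p = 1/20, of seeing 2 or more defectives in 11 draws.
α = 1 − P(K ≤ 1) = 1 − 18393198773403/20480000000000 = 2086801226597/20480000000000.

2086801226597/20480000000000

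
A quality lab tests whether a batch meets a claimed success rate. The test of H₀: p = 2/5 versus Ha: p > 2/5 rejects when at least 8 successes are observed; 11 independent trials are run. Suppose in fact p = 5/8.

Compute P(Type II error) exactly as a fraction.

β = P(fail to reject H₀ | Ha true) = P(S ≤ 7 | p = 5/8), S ~ Binomial(11, 5/8).
Equivalently, β = 1 − P(S ≥ 8) = 688976199/1073741824.

688976199/1073741824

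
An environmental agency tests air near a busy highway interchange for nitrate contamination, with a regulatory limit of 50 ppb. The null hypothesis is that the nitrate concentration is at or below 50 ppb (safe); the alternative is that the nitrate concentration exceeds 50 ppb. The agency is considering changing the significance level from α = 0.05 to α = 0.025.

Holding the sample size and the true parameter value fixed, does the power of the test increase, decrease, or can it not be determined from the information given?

A smaller α moves the rejection region further into the tail. With the alternative true, more outcomes now fall outside the rejection region, so failing to reject becomes more likely.
Since power = 1 − β and β increases, power decreases.

It decreases.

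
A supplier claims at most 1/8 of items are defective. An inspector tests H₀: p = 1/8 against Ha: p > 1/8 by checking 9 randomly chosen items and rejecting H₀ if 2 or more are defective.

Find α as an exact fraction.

2623807/8388608

Under H₀, X ~ Binomial(9, 1/8); the Type I error rate is P(X ≥ 2).
α = 1 − P(X ≤ 1) = 1 − 5764801/8388608 = 2623807/8388608.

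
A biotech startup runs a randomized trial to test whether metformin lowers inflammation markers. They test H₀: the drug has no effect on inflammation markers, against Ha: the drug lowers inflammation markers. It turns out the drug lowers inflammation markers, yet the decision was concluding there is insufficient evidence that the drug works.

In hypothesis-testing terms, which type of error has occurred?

'Concluding there is insufficient evidence that the drug works' corresponds to failing to reject H₀.
H₀ was not rejected but H₀ is false — a Type II error (false negative).

Type II error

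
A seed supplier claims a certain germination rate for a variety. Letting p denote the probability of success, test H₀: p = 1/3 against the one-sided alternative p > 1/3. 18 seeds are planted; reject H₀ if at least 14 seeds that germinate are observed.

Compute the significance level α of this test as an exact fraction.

56137/387420489

α = P(reject H₀ | H₀ true) = P(K ≥ 14 | p = 1/3), with K ~ Binomial(18, 1/3).
P(K ≥ 14) = Σ_{j=14}^{18} C(18,j)·(1/3)^j·(2/3)^{18-j} = 56137/387420489.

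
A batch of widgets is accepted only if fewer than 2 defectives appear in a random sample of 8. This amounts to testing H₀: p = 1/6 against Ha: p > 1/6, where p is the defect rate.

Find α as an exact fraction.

The significance level is the probability, assuming p = 1/6, of seeing 2 or more defectives in 8 draws.
Via the complement, α = 1 − Σ_{j=0}^{1} C(8,j)(1/6)^j(5/6)^{8-j} = 663991/1679616.

663991/1679616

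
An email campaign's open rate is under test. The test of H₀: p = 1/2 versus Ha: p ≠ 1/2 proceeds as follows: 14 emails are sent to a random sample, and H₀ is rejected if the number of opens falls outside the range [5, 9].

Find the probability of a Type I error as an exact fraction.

α = P(S ≤ 4 or S ≥ 10 | p = 1/2), S ~ Binomial(14, 1/2).
The two tails are symmetric, so α = 2·(1 + 14 + 91 + 364 + 1001)/2^14 = 2942/16384 = 1471/8192.

1471/8192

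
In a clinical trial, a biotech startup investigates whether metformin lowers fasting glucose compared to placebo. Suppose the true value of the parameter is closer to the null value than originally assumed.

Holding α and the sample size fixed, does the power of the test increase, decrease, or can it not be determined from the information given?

It decreases.

A smaller departure from H₀ means the test statistic under Ha is distributed closer to where it would be under H₀; rejection becomes less likely.
Since power = 1 − β and β increases, power decreases.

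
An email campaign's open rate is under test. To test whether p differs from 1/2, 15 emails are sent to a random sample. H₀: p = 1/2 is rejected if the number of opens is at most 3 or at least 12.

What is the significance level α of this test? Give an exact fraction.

α = P(K ≤ 3 or K ≥ 12 | p = 1/2), K ~ Binomial(15, 1/2).
By symmetry, α = 2·P(K ≤ 3) = 2·(1 + 15 + 105 + 455)/32768 = 1152/32768 = 9/256.

9/256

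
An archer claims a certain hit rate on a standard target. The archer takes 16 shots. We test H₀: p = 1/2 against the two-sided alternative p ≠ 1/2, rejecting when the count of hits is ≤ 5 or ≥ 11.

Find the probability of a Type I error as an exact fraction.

The significance level is the null-hypothesis probability of the rejection region {≤5} ∪ {≥11}.
The two tails are symmetric, so α = 2·(1 + 16 + 120 + 560 + 1820 + 4368)/2^16 = 13770/65536 = 6885/32768.

6885/32768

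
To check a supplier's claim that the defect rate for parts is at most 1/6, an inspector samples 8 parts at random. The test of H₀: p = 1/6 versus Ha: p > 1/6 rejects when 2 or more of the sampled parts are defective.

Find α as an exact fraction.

663991/1679616

Under H₀, X ~ Binomial(8, 1/6); the Type I error rate is P(X ≥ 2).
α = 1 − P(X ≤ 1) = 1 − 1015625/1679616 = 663991/1679616.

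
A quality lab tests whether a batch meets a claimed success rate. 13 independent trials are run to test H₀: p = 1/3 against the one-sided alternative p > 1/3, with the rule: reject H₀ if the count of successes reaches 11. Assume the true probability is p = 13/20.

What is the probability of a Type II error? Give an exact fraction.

36323681060626281/40960000000000000

Under the alternative p = 13/20, Y ~ Binomial(13, 13/20); β is the probability the test does not reject, P(Y < 11).
Equivalently, β = 1 − P(Y ≥ 11) = 36323681060626281/40960000000000000.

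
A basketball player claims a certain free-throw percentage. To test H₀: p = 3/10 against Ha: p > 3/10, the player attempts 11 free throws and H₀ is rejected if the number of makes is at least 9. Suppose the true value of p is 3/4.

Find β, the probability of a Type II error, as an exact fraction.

A Type II error is failing to reject when Ha holds: with p = 3/4, β = P(K ≤ 8).
Summing C(11,j)·(3/4)^j·(1/4)^{11-j} for j = 0..8 gives 2285053/4194304.

2285053/4194304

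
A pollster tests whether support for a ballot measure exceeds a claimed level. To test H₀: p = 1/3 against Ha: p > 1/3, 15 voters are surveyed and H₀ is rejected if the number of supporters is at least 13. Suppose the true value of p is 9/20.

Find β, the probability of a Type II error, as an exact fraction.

32731725032763916841/32768000000000000000

β = P(fail to reject H₀ | Ha true) = P(S ≤ 12 | p = 9/20), S ~ Binomial(15, 9/20).
Summing C(15,j)·(9/20)^j·(11/20)^{15-j} for j = 0..12 gives 32731725032763916841/32768000000000000000.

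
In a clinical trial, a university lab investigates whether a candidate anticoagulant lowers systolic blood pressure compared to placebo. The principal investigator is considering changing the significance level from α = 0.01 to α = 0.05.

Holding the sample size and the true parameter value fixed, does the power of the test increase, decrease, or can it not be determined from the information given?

It increases.

With a larger α the critical value moves toward the center, so more of the Ha sampling distribution lies in the rejection region.
Since power = 1 − β and β decreases, power increases.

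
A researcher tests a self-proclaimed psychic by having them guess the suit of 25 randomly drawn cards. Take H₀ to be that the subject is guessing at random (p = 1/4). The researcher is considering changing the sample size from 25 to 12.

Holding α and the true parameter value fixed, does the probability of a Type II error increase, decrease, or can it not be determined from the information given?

Reducing n widens both sampling distributions, so the test has less ability to distinguish Ha from H₀.

It increases.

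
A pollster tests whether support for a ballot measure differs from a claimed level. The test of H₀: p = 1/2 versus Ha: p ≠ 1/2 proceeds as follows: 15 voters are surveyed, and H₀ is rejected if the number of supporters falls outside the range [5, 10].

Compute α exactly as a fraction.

α = P(X ≤ 4 or X ≥ 11 | p = 1/2), X ~ Binomial(15, 1/2).
The two tails are symmetric, so α = 2·(1 + 15 + 105 + 455 + 1365)/2^15 = 3882/32768 = 1941/16384.

1941/16384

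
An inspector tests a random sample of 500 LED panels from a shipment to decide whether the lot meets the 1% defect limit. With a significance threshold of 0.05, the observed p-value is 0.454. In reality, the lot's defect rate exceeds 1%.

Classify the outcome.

The conventional null hypothesis is that the lot's defect rate is 1% (within specification).
Since p = 0.454 ≥ α = 0.05, H₀ is not rejected.
H₀ is false (actually the lot's defect rate exceeds 1%).
Failing to reject a false H₀ is a Type II error.

Type II error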